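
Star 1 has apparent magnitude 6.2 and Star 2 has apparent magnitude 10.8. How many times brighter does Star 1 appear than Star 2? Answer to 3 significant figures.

69.2

Δm = 6.2 − (10.8) = -4.6
Flux ratio = 10^(−0.4 Δm) = 10^(−0.4 × -4.6) = 10^1.840 = 69.18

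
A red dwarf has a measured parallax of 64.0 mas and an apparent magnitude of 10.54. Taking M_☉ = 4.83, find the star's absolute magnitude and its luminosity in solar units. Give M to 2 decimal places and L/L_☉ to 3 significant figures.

d = 1/p = 1000/64.0 mas = 15.62 pc
M = m − 5 log₁₀ d + 5 = 10.54 − 5·1.1938 + 5 = 9.571
M − M_☉ = 9.571 − 4.83 = 4.741
L/L_☉ = 10^(−0.4 × 4.741) = 0.01270

M ≈ 9.57; L/L_☉ ≈ 0.0127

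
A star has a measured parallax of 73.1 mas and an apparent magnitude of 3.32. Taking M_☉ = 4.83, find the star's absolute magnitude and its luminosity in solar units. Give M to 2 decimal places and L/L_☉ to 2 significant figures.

M ≈ 2.64; L/L_☉ ≈ 7.5

d = 1/p = 1000/73.1 mas = 13.68 pc
M = m − 5 log₁₀ d + 5 = 3.32 − 5·1.1361 + 5 = 2.640
M − M_☉ = 2.640 − 4.83 = -2.190
L/L_☉ = 10^(−0.4 × -2.190) = 7.519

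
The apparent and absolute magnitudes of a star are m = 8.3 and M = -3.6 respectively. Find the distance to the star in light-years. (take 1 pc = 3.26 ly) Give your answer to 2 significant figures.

d ≈ 7800 ly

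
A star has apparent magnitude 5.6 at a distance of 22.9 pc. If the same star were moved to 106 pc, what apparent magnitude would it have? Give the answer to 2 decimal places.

Flux ∝ 1/d², so Δm = 5 log₁₀(d₂/d₁) = 5 log₁₀(106/22.9) = 3.327
m₂ = m₁ + Δm = 5.6 + (3.327) = 8.927

m ≈ 8.93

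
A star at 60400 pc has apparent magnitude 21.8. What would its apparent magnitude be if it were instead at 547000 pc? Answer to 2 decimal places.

m ≈ 26.58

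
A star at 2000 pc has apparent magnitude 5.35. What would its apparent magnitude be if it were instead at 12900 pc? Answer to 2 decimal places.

m ≈ 9.40

Flux ∝ 1/d², so Δm = 5 log₁₀(d₂/d₁) = 5 log₁₀(12900/2000) = 4.048
m₂ = m₁ + Δm = 5.35 + (4.048) = 9.398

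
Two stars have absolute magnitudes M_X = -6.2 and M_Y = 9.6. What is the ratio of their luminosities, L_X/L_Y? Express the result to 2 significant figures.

ΔM = M_X − M_Y = -15.8
L_X/L_Y = 10^(−0.4 ΔM) = 10^6.320 = 2.089×10^6

L_X/L_Y ≈ 2.1×10^6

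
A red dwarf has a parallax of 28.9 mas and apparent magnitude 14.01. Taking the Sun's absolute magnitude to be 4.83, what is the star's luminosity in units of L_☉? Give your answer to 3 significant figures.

L/L_☉ ≈ 2.55×10^-3

d = 1/p = 1000/28.9 mas = 34.60 pc
M = m − 5 log₁₀ d + 5 = 14.01 − 5·1.5391 + 5 = 11.314
M − M_☉ = 11.314 − 4.83 = 6.484
L/L_☉ = 10^(−0.4 × 6.484) = 2.548×10^-3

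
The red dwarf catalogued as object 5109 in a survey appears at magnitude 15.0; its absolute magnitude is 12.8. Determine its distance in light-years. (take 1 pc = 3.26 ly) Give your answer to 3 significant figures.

d ≈ 89.8 ly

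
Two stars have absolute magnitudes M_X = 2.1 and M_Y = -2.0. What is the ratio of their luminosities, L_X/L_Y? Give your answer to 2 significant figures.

ΔM = M_X − M_Y = 4.1
L_X/L_Y = 10^(−0.4 ΔM) = 10^-1.640 = 0.02291

L_X/L_Y ≈ 0.023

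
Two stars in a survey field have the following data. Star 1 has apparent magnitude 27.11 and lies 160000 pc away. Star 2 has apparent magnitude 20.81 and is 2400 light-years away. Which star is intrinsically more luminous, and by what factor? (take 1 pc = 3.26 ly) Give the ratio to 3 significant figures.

Star 1: M = m − 5 log₁₀ d + 5 = 27.11 − 5·5.2041 + 5 = 6.089
Star 2: d = 2400 ly / 3.26 = 736.2 pc
Star 2: M = m − 5 log₁₀ d + 5 = 20.81 − 5·2.8670 + 5 = 11.475
ΔM = M_1 − M_2 = 6.089 − (11.475) = -5.386; smaller M is more luminous → Star 1.
L ratio = 10^(0.4 |ΔM|) = 10^2.154 = 142.6

Star 1 is more luminous, by a factor of 143.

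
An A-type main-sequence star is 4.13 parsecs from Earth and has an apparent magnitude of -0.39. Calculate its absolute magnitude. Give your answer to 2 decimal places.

5 log₁₀(d/10 pc) = 5 log₁₀(4.130) − 5 = -1.920
M = m − 5 log₁₀(d/10) = -0.39 + 1.920 = 1.530

M ≈ 1.53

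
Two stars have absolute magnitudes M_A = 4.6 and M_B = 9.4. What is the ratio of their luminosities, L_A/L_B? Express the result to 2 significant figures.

L_A/L_B ≈ 83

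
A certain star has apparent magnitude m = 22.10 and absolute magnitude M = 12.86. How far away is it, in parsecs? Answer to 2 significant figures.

d ≈ 700 pc

μ = m − M = 9.240
m − M = 5 log₁₀ d − 5
log₁₀ d = (m − M)/5 + 1 = 2.8480
d = 10^2.8480 = 704.7 pc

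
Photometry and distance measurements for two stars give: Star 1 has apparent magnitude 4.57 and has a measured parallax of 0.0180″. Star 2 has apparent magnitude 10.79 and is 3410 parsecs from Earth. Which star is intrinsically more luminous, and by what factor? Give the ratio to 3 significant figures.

Star 2 is more luminous, by a factor of 12.2.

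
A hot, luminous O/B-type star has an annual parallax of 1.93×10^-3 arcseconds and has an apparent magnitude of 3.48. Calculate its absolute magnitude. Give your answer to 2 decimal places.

M ≈ -5.09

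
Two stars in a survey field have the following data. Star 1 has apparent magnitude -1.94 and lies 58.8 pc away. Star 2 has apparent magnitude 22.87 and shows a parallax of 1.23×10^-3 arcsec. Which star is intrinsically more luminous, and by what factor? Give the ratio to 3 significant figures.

Star 1 is more luminous, by a factor of 4.39×10^7.

Star 1: M = m − 5 log₁₀ d + 5 = -1.94 − 5·1.7694 + 5 = -5.787
Star 2: d = 1/p = 1/1.23×10^-3″ = 813.0 pc
Star 2: M = m − 5 log₁₀ d + 5 = 22.87 − 5·2.9101 + 5 = 13.320
ΔM = M_1 − M_2 = -5.787 − (13.320) = -19.106; smaller M is more luminous → Star 1.
L ratio = 10^(0.4 |ΔM|) = 10^7.643 = 4.391×10^7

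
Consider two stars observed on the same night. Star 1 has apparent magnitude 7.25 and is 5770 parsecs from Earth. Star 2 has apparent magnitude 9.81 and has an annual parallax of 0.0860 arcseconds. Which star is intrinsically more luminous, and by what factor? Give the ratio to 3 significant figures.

Star 1: M = m − 5 log₁₀ d + 5 = 7.25 − 5·3.7612 + 5 = -6.556
Star 2: d = 1/p = 1/0.0860″ = 11.63 pc
Star 2: M = m − 5 log₁₀ d + 5 = 9.81 − 5·1.0655 + 5 = 9.482
ΔM = M_1 − M_2 = -6.556 − (9.482) = -16.038; smaller M is more luminous → Star 1.
L ratio = 10^(0.4 |ΔM|) = 10^6.415 = 2.602×10^6

Star 1 is more luminous, by a factor of 2.60×10^6.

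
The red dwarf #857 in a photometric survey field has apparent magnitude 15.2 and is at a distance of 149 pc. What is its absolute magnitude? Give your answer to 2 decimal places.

M ≈ 9.33

5 log₁₀(d/10 pc) = 5 log₁₀(149.0) − 5 = 5.866
M = m − 5 log₁₀(d/10) = 15.2 − 5.866 = 9.334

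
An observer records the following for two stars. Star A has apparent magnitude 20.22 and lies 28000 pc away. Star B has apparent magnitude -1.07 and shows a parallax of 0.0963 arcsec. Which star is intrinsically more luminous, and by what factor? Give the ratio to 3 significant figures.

Star B is more luminous, by a factor of 45.1.

Star A: M = m − 5 log₁₀ d + 5 = 20.22 − 5·4.4472 + 5 = 2.984
Star B: d = 1/p = 1/0.0963″ = 10.38 pc
Star B: M = m − 5 log₁₀ d + 5 = -1.07 − 5·1.0164 + 5 = -1.152
ΔM = M_A − M_B = 2.984 − (-1.152) = 4.136; smaller M is more luminous → Star B.
L ratio = 10^(0.4 |ΔM|) = 10^1.654 = 45.13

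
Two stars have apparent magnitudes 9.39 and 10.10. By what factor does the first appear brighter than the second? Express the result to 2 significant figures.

1.9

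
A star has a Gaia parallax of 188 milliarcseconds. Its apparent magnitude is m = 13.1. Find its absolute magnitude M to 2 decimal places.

M ≈ 14.47

p = 188 mas = 0.188″ → d = 1/p = 5.319 pc
5 log₁₀(d/10 pc) = 5 log₁₀(5.319) − 5 = -1.371
M = m − 5 log₁₀(d/10) = 13.1 + 1.371 = 14.471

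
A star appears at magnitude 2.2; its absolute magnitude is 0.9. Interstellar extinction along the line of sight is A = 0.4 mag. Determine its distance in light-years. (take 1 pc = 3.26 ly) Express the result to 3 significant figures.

d ≈ 49.3 ly

m − M = 5 log₁₀(d/10 pc) + A  ⇒  2.2 − (0.9) − 0.4 = 5 log₁₀(d/10)
0.900 = 5 log₁₀(d/10)
log₁₀ d = (m − M − A)/5 + 1 = 1.1800
d = 10^1.1800 = 15.14 pc
= 49.34 ly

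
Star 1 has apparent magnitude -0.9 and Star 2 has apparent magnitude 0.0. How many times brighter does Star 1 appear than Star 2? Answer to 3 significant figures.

2.29

Δm = -0.9 − (0.0) = -0.9
Flux ratio = 10^(−0.4 Δm) = 10^(−0.4 × -0.9) = 10^0.360 = 2.291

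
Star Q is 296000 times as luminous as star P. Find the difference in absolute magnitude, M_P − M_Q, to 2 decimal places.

M_P − M_Q ≈ 13.68

Pogson: ΔM = −2.5 log₁₀(ratio) = −2.5 log₁₀(296000) = −2.5 × 5.4713 = -13.678
Star Q is brighter so has the smaller magnitude: M_P − M_Q is positive.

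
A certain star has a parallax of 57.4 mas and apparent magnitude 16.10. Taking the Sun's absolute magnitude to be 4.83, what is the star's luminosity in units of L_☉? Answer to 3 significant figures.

L/L_☉ ≈ 9.42×10^-5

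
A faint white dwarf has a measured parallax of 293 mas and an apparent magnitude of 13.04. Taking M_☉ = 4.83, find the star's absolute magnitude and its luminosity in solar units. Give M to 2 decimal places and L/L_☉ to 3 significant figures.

M ≈ 15.37; L/L_☉ ≈ 6.06×10^-5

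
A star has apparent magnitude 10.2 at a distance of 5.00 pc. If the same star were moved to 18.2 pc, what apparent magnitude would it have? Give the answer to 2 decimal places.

m ≈ 13.01

Flux ∝ 1/d², so Δm = 5 log₁₀(d₂/d₁) = 5 log₁₀(18.2/5.00) = 2.806
m₂ = m₁ + Δm = 10.2 + (2.806) = 13.006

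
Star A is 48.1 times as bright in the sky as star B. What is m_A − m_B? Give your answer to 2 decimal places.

Pogson: Δm = −2.5 log₁₀(ratio) = −2.5 log₁₀(48.1) = −2.5 × 1.6821 = -4.205
Star A is brighter, so it has the smaller magnitude: the difference is negative.

m_A − m_B ≈ -4.21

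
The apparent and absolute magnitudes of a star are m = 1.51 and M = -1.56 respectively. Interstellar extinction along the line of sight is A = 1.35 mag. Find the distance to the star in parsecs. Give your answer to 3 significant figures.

d ≈ 22.1 pc

m − M = 5 log₁₀(d/10 pc) + A  ⇒  1.51 − (-1.56) − 1.35 = 5 log₁₀(d/10)
1.720 = 5 log₁₀(d/10)
log₁₀ d = (m − M − A)/5 + 1 = 1.3440
d = 10^1.3440 = 22.08 pc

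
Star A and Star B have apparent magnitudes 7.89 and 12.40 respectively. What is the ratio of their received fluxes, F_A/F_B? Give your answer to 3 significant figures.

Δm = 7.89 − (12.40) = -4.51
Flux ratio = 10^(−0.4 Δm) = 10^(−0.4 × -4.51) = 10^1.804 = 63.68

F_A/F_B ≈ 63.7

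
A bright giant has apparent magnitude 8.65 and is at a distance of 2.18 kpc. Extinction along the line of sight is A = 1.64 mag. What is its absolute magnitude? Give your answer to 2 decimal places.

M ≈ -4.68

d = 2.18 kpc = 2180 pc
5 log₁₀(d/10 pc) = 5 log₁₀(2180) − 5 = 11.692
M = m − 5 log₁₀(d/10) − A = 8.65 − 11.692 − 1.64 = -4.682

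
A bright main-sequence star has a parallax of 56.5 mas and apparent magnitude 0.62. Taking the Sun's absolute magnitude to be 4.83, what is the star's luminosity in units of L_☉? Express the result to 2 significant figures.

L/L_☉ ≈ 150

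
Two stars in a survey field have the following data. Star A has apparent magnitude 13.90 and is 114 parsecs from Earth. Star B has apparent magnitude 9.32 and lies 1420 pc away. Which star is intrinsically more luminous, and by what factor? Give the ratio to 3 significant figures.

Star B is more luminous, by a factor of 10500.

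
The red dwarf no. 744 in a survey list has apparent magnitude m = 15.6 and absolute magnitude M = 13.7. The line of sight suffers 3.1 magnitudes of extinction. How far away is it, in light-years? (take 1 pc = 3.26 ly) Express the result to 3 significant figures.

d ≈ 18.8 ly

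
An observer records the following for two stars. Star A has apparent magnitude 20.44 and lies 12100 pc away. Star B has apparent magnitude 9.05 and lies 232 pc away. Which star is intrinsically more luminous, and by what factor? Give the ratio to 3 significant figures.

Star A: M = m − 5 log₁₀ d + 5 = 20.44 − 5·4.0828 + 5 = 5.026
Star B: M = m − 5 log₁₀ d + 5 = 9.05 − 5·2.3655 + 5 = 2.223
ΔM = M_A − M_B = 5.026 − (2.223) = 2.804; smaller M is more luminous → Star B.
L ratio = 10^(0.4 |ΔM|) = 10^1.121 = 13.23

Star B is more luminous, by a factor of 13.2.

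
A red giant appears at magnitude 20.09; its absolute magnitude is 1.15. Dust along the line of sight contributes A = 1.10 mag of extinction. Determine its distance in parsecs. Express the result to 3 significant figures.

d ≈ 37000 pc

m − M = 5 log₁₀(d/10 pc) + A  ⇒  20.09 − (1.15) − 1.10 = 5 log₁₀(d/10)
17.840 = 5 log₁₀(d/10)
log₁₀ d = (m − M − A)/5 + 1 = 4.5680
d = 10^4.5680 = 36980 pc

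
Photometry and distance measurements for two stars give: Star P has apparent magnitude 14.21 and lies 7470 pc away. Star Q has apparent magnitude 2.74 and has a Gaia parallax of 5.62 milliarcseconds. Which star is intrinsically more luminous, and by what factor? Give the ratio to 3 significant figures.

Star P: M = m − 5 log₁₀ d + 5 = 14.21 − 5·3.8733 + 5 = -0.157
Star Q: p = 5.62 mas = 5.62×10^-3″ → d = 1/p = 177.9 pc
Star Q: M = m − 5 log₁₀ d + 5 = 2.74 − 5·2.2503 + 5 = -3.511
ΔM = M_P − M_Q = -0.157 − (-3.511) = 3.355; smaller M is more luminous → Star Q.
L ratio = 10^(0.4 |ΔM|) = 10^1.342 = 21.97

Star Q is more luminous, by a factor of 22.0.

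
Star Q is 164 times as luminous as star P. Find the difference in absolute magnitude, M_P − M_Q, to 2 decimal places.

M_P − M_Q ≈ 5.54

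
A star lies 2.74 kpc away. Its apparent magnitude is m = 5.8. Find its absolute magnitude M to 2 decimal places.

d = 2.74 kpc = 2740 pc
5 log₁₀(d/10 pc) = 5 log₁₀(2740) − 5 = 12.189
M = m − 5 log₁₀(d/10) = 5.8 − 12.189 = -6.389

M ≈ -6.39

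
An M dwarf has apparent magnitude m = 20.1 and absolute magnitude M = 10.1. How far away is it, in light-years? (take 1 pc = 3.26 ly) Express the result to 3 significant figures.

μ = m − M = 10.000
m − M = 5 log₁₀ d − 5
log₁₀ d = (m − M)/5 + 1 = 3.0000
d = 10^3.0000 = 1000 pc
= 3260 ly

d ≈ 3260 ly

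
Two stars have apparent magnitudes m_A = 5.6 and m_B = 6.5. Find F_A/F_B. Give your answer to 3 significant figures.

F_A/F_B ≈ 2.29

Magnitude difference = -0.9
Flux ratio = 10^(−0.4 Δm) = 10^(−0.4 × -0.9) = 10^0.360 = 2.291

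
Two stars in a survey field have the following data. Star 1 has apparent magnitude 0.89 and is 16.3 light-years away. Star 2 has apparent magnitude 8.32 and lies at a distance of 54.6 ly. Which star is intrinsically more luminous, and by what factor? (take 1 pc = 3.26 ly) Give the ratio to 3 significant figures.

Star 1 is more luminous, by a factor of 83.6.

Star 1: d = 16.3 ly / 3.26 = 5.000 pc
Star 1: M = m − 5 log₁₀ d + 5 = 0.89 − 5·0.6990 + 5 = 2.395
Star 2: d = 54.6 ly / 3.26 = 16.75 pc
Star 2: M = m − 5 log₁₀ d + 5 = 8.32 − 5·1.2240 + 5 = 7.200
ΔM = M_1 − M_2 = 2.395 − (7.200) = -4.805; smaller M is more luminous → Star 1.
L ratio = 10^(0.4 |ΔM|) = 10^1.922 = 83.56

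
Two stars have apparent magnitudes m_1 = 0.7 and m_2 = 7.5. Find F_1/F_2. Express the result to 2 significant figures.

Δm = 0.7 − (7.5) = -6.8
Flux ratio = 10^(−0.4 Δm) = 10^(−0.4 × -6.8) = 10^2.720 = 524.8

F_1/F_2 ≈ 520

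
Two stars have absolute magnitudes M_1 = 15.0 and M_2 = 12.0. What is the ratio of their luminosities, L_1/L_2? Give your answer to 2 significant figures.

ΔM = M_1 − M_2 = 3.0
L_1/L_2 = 10^(−0.4 ΔM) = 10^-1.200 = 0.06310

L_1/L_2 ≈ 0.063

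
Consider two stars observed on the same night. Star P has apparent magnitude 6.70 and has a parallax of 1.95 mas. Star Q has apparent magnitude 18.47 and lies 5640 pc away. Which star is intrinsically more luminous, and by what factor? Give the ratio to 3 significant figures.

Star P: p = 1.95 mas = 1.95×10^-3″ → d = 1/p = 512.8 pc
Star P: M = m − 5 log₁₀ d + 5 = 6.70 − 5·2.7100 + 5 = -1.850
Star Q: M = m − 5 log₁₀ d + 5 = 18.47 − 5·3.7513 + 5 = 4.714
ΔM = M_P − M_Q = -1.850 − (4.714) = -6.563; smaller M is more luminous → Star P.
L ratio = 10^(0.4 |ΔM|) = 10^2.625 = 422.1

Star P is more luminous, by a factor of 422.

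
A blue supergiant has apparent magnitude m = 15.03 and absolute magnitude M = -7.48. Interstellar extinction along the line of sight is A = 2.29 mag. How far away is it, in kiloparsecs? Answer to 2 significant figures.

m − M = 5 log₁₀(d/10 pc) + A  ⇒  15.03 − (-7.48) − 2.29 = 5 log₁₀(d/10)
20.220 = 5 log₁₀(d/10)
log₁₀ d = (m − M − A)/5 + 1 = 5.0440
d = 10^5.0440 = 110700 pc
= 110.7 kpc

d ≈ 110 kpc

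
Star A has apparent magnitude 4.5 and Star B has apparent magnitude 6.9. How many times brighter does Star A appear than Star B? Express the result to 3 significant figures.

9.12

Magnitude difference = -2.4
Flux ratio = 10^(−0.4 Δm) = 10^(−0.4 × -2.4) = 10^0.960 = 9.120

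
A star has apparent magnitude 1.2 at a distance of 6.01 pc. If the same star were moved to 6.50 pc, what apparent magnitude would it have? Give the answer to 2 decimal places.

m ≈ 1.37

Flux ∝ 1/d², so Δm = 5 log₁₀(d₂/d₁) = 5 log₁₀(6.50/6.01) = 0.170
m₂ = m₁ + Δm = 1.2 + (0.170) = 1.370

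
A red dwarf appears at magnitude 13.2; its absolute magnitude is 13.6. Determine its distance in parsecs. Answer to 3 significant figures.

Distance modulus: m − M = 13.2 − (13.6) = -0.400
m − M = 5 log₁₀ d − 5
log₁₀ d = (m − M)/5 + 1 = 0.9200
d = 10^0.9200 = 8.318 pc

d ≈ 8.32 pc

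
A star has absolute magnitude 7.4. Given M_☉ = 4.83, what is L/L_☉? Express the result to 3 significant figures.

L/L_☉ ≈ 0.0938

M − M_☉ = 7.4 − 4.83 = 2.570
L/L_☉ = 10^(−0.4 (M − M_☉)) = 10^-1.028 = 0.09376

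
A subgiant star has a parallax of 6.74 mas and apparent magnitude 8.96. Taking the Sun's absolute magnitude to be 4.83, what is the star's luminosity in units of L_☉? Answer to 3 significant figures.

d = 1/p = 1000/6.74 mas = 148.4 pc
M = m − 5 log₁₀ d + 5 = 8.96 − 5·2.1713 + 5 = 3.103
M − M_☉ = 3.103 − 4.83 = -1.727
L/L_☉ = 10^(−0.4 × -1.727) = 4.905

L/L_☉ ≈ 4.91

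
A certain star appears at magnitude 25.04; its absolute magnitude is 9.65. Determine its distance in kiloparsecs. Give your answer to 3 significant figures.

d ≈ 12.0 kpc

μ = m − M = 15.390
m − M = 5 log₁₀ d − 5
log₁₀ d = (m − M)/5 + 1 = 4.0780
d = 10^4.0780 = 11970 pc
= 11.97 kpc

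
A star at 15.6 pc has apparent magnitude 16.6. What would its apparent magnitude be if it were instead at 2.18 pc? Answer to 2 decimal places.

m ≈ 12.33

Flux ∝ 1/d², so Δm = 5 log₁₀(d₂/d₁) = 5 log₁₀(2.18/15.6) = -4.273
m₂ = m₁ + Δm = 16.6 + (-4.273) = 12.327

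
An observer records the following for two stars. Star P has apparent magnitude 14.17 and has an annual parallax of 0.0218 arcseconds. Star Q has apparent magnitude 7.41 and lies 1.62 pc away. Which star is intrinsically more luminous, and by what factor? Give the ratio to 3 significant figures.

Star P: d = 1/p = 1/0.0218″ = 45.87 pc
Star P: M = m − 5 log₁₀ d + 5 = 14.17 − 5·1.6615 + 5 = 10.862
Star Q: M = m − 5 log₁₀ d + 5 = 7.41 − 5·0.2095 + 5 = 11.362
ΔM = M_P − M_Q = 10.862 − (11.362) = -0.500; smaller M is more luminous → Star P.
L ratio = 10^(0.4 |ΔM|) = 10^0.200 = 1.585

Star P is more luminous, by a factor of 1.59.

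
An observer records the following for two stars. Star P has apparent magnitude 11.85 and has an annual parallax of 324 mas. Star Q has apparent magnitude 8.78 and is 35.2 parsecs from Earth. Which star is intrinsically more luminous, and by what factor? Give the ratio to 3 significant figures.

Star Q is more luminous, by a factor of 2200.

Star P: p = 324 mas = 0.324″ → d = 1/p = 3.086 pc
Star P: M = m − 5 log₁₀ d + 5 = 11.85 − 5·0.4895 + 5 = 14.403
Star Q: M = m − 5 log₁₀ d + 5 = 8.78 − 5·1.5465 + 5 = 6.047
ΔM = M_P − M_Q = 14.403 − (6.047) = 8.355; smaller M is more luminous → Star Q.
L ratio = 10^(0.4 |ΔM|) = 10^3.342 = 2199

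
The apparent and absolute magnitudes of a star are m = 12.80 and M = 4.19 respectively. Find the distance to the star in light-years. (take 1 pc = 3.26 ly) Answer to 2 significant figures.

Distance modulus: m − M = 12.80 − (4.19) = 8.610
m − M = 5 log₁₀ d − 5
log₁₀ d = (m − M)/5 + 1 = 2.7220
d = 10^2.7220 = 527.2 pc
= 1719 ly

d ≈ 1700 ly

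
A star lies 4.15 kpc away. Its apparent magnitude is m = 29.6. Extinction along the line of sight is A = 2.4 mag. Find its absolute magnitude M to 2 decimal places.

M ≈ 14.11

d = 4.15 kpc = 4150 pc
5 log₁₀(d/10 pc) = 5 log₁₀(4150) − 5 = 13.090
M = m − 5 log₁₀(d/10) − A = 29.6 − 13.090 − 2.4 = 14.110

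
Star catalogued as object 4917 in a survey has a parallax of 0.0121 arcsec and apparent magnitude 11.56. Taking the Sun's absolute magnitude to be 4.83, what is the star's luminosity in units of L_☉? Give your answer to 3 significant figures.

d = 1/p = 1/0.0121″ = 82.64 pc
M = m − 5 log₁₀ d + 5 = 11.56 − 5·1.9172 + 5 = 6.974
M − M_☉ = 6.974 − 4.83 = 2.144
L/L_☉ = 10^(−0.4 × 2.144) = 0.1388

L/L_☉ ≈ 0.139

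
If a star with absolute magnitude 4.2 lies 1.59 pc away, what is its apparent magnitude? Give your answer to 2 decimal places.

m = M + 5 log₁₀ d − 5 = 4.2 + 5·0.2014 − 5 = 0.207

m ≈ 0.21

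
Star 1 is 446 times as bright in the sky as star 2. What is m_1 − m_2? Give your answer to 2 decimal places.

m_1 − m_2 ≈ -6.62

Pogson: Δm = −2.5 log₁₀(ratio) = −2.5 log₁₀(446) = −2.5 × 2.6493 = -6.623
Star 1 is brighter, so it has the smaller magnitude: the difference is negative.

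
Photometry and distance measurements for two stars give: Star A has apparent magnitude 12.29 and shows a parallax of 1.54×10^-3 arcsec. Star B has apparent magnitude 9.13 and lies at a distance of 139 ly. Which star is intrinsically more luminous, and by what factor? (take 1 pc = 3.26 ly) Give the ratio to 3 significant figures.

Star A is more luminous, by a factor of 12.6.

Star A: d = 1/p = 1/1.54×10^-3″ = 649.4 pc
Star A: M = m − 5 log₁₀ d + 5 = 12.29 − 5·2.8125 + 5 = 3.228
Star B: d = 139 ly / 3.26 = 42.64 pc
Star B: M = m − 5 log₁₀ d + 5 = 9.13 − 5·1.6298 + 5 = 5.981
ΔM = M_A − M_B = 3.228 − (5.981) = -2.753; smaller M is more luminous → Star A.
L ratio = 10^(0.4 |ΔM|) = 10^1.101 = 12.63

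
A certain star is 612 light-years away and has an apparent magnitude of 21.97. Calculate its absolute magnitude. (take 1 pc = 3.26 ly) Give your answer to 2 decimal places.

d = 612 ly / 3.26 = 187.7 pc
5 log₁₀(d/10 pc) = 5 log₁₀(187.7) − 5 = 6.368
M = m − 5 log₁₀(d/10) = 21.97 − 6.368 = 15.602

M ≈ 15.60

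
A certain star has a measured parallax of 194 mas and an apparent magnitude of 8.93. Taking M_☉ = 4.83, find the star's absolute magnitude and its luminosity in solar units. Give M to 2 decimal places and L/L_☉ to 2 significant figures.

M ≈ 10.37; L/L_☉ ≈ 6.1×10^-3

d = 1/p = 1000/194 mas = 5.155 pc
M = m − 5 log₁₀ d + 5 = 8.93 − 5·0.7122 + 5 = 10.369
M − M_☉ = 10.369 − 4.83 = 5.539
L/L_☉ = 10^(−0.4 × 5.539) = 6.087×10^-3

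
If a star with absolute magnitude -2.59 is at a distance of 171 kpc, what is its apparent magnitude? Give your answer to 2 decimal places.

d = 171 kpc = 171000 pc
m = M + 5 log₁₀ d − 5 = -2.59 + 5·5.2330 − 5 = 18.575

m ≈ 18.57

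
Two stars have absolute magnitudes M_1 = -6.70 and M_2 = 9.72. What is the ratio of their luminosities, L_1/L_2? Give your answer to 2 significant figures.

L_1/L_2 ≈ 3.7×10^6

ΔM = M_1 − M_2 = -16.42
L_1/L_2 = 10^(−0.4 ΔM) = 10^6.568 = 3.698×10^6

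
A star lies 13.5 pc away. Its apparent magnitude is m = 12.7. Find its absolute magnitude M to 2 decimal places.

5 log₁₀(d/10 pc) = 5 log₁₀(13.50) − 5 = 0.652
M = m − 5 log₁₀(d/10) = 12.7 − 0.652 = 12.048

M ≈ 12.05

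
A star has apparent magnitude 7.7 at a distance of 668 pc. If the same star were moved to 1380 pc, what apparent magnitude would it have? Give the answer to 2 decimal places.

m ≈ 9.28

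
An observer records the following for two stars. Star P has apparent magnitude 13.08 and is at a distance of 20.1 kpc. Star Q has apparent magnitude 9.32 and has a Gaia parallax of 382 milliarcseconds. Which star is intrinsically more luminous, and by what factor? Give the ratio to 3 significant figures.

Star P is more luminous, by a factor of 1.85×10^6.

Star P: d = 20.1 kpc = 20100 pc
Star P: M = m − 5 log₁₀ d + 5 = 13.08 − 5·4.3032 + 5 = -3.436
Star Q: p = 382 mas = 0.382″ → d = 1/p = 2.618 pc
Star Q: M = m − 5 log₁₀ d + 5 = 9.32 − 5·0.4179 + 5 = 12.230
ΔM = M_P − M_Q = -3.436 − (12.230) = -15.666; smaller M is more luminous → Star P.
L ratio = 10^(0.4 |ΔM|) = 10^6.267 = 1.847×10^6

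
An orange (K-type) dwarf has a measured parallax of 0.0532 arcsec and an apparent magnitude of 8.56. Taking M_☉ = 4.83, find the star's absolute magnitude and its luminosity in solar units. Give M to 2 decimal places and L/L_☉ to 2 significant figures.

d = 1/p = 1/0.0532″ = 18.80 pc
M = m − 5 log₁₀ d + 5 = 8.56 − 5·1.2741 + 5 = 7.190
M − M_☉ = 7.190 − 4.83 = 2.360
L/L_☉ = 10^(−0.4 × 2.360) = 0.1138

M ≈ 7.19; L/L_☉ ≈ 0.11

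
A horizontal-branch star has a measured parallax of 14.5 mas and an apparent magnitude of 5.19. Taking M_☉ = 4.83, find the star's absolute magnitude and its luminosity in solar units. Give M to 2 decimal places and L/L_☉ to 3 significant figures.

d = 1/p = 1000/14.5 mas = 68.97 pc
M = m − 5 log₁₀ d + 5 = 5.19 − 5·1.8386 + 5 = 0.997
M − M_☉ = 0.997 − 4.83 = -3.833
L/L_☉ = 10^(−0.4 × -3.833) = 34.14

M ≈ 1.00; L/L_☉ ≈ 34.1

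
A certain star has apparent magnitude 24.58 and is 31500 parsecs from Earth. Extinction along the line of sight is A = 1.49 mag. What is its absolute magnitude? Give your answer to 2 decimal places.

M ≈ 5.60

5 log₁₀(d/10 pc) = 5 log₁₀(31500) − 5 = 17.492
M = m − 5 log₁₀(d/10) − A = 24.58 − 17.492 − 1.49 = 5.598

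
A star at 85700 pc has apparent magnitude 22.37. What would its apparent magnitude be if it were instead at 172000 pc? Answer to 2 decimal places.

m ≈ 23.88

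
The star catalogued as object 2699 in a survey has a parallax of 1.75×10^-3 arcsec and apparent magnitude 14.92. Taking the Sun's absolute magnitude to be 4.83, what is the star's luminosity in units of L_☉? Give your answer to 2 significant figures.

L/L_☉ ≈ 0.30

d = 1/p = 1/1.75×10^-3″ = 571.4 pc
M = m − 5 log₁₀ d + 5 = 14.92 − 5·2.7570 + 5 = 6.135
M − M_☉ = 6.135 − 4.83 = 1.305
L/L_☉ = 10^(−0.4 × 1.305) = 0.3006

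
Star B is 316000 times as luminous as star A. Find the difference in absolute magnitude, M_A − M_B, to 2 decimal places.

Pogson: ΔM = −2.5 log₁₀(ratio) = −2.5 log₁₀(316000) = −2.5 × 5.4997 = -13.749
Star B is brighter so has the smaller magnitude: M_A − M_B is positive.

M_A − M_B ≈ 13.75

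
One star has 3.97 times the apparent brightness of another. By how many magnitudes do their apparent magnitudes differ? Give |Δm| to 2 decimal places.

|Δm| ≈ 1.50

Pogson: Δm = −2.5 log₁₀(ratio) = −2.5 log₁₀(3.97) = −2.5 × 0.5988 = -1.497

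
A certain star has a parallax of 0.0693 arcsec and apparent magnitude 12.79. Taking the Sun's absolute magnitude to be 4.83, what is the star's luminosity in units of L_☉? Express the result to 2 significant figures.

d = 1/p = 1/0.0693″ = 14.43 pc
M = m − 5 log₁₀ d + 5 = 12.79 − 5·1.1593 + 5 = 11.994
M − M_☉ = 11.994 − 4.83 = 7.164
L/L_☉ = 10^(−0.4 × 7.164) = 1.363×10^-3

L/L_☉ ≈ 1.4×10^-3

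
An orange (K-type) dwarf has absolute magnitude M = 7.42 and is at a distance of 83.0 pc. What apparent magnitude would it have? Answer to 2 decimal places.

m = M + 5 log₁₀ d − 5 = 7.42 + 5·1.9191 − 5 = 12.015

m ≈ 12.02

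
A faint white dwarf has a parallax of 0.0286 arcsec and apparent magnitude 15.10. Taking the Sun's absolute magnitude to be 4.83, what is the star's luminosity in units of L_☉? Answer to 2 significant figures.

d = 1/p = 1/0.0286″ = 34.97 pc
M = m − 5 log₁₀ d + 5 = 15.10 − 5·1.5436 + 5 = 12.382
M − M_☉ = 12.382 − 4.83 = 7.552
L/L_☉ = 10^(−0.4 × 7.552) = 9.534×10^-4

L/L_☉ ≈ 9.5×10^-4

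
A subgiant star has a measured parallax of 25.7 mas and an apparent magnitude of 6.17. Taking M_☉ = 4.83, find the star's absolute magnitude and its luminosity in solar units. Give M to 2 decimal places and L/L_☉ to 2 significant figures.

d = 1/p = 1000/25.7 mas = 38.91 pc
M = m − 5 log₁₀ d + 5 = 6.17 − 5·1.5901 + 5 = 3.220
M − M_☉ = 3.220 − 4.83 = -1.610
L/L_☉ = 10^(−0.4 × -1.610) = 4.407

M ≈ 3.22; L/L_☉ ≈ 4.4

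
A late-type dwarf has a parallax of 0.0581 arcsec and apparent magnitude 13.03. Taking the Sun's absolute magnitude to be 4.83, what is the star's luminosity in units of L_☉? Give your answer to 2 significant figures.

L/L_☉ ≈ 1.6×10^-3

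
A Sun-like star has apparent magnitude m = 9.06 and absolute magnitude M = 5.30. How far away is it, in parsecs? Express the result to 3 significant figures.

μ = m − M = 3.760
m − M = 5 log₁₀ d − 5
log₁₀ d = (m − M)/5 + 1 = 1.7520
d = 10^1.7520 = 56.49 pc

d ≈ 56.5 pc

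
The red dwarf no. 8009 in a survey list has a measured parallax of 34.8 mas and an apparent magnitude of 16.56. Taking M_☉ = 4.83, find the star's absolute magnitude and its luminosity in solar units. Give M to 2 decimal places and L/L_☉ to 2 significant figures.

M ≈ 14.27; L/L_☉ ≈ 1.7×10^-4

d = 1/p = 1000/34.8 mas = 28.74 pc
M = m − 5 log₁₀ d + 5 = 16.56 − 5·1.4584 + 5 = 14.268
M − M_☉ = 14.268 − 4.83 = 9.438
L/L_☉ = 10^(−0.4 × 9.438) = 1.678×10^-4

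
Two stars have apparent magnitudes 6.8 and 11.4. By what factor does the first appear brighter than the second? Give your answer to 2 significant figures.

69

Magnitude difference = -4.6
Flux ratio = 10^(−0.4 Δm) = 10^(−0.4 × -4.6) = 10^1.840 = 69.18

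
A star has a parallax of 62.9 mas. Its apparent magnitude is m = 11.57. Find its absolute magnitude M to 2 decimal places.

M ≈ 10.56

p = 62.9 mas = 0.0629″ → d = 1/p = 15.90 pc
5 log₁₀(d/10 pc) = 5 log₁₀(15.90) − 5 = 1.007
M = m − 5 log₁₀(d/10) = 11.57 − 1.007 = 10.563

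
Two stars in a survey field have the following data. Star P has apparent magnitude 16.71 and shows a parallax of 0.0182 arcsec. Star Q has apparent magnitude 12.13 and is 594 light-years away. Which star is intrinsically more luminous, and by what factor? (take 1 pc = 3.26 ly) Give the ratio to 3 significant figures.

Star P: d = 1/p = 1/0.0182″ = 54.95 pc
Star P: M = m − 5 log₁₀ d + 5 = 16.71 − 5·1.7399 + 5 = 13.010
Star Q: d = 594 ly / 3.26 = 182.2 pc
Star Q: M = m − 5 log₁₀ d + 5 = 12.13 − 5·2.2606 + 5 = 5.827
ΔM = M_P − M_Q = 13.010 − (5.827) = 7.183; smaller M is more luminous → Star Q.
L ratio = 10^(0.4 |ΔM|) = 10^2.873 = 746.9

Star Q is more luminous, by a factor of 747.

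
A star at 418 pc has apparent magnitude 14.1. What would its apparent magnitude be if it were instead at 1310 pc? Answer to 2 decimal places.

Flux ∝ 1/d², so Δm = 5 log₁₀(d₂/d₁) = 5 log₁₀(1310/418) = 2.480
m₂ = m₁ + Δm = 14.1 + (2.480) = 16.580

m ≈ 16.58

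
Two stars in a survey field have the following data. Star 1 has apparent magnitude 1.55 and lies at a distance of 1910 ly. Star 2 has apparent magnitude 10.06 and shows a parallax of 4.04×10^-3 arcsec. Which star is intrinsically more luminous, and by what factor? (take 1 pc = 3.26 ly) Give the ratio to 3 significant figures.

Star 1 is more luminous, by a factor of 14200.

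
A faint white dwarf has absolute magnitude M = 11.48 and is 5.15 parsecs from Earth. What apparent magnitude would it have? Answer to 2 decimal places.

m ≈ 10.04

m = M + 5 log₁₀ d − 5 = 11.48 + 5·0.7118 − 5 = 10.039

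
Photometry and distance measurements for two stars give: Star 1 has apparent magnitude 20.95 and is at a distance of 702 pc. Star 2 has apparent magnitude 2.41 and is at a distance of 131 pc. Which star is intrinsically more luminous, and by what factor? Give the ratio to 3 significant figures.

Star 1: M = m − 5 log₁₀ d + 5 = 20.95 − 5·2.8463 + 5 = 11.718
Star 2: M = m − 5 log₁₀ d + 5 = 2.41 − 5·2.1173 + 5 = -3.176
ΔM = M_1 − M_2 = 11.718 − (-3.176) = 14.895; smaller M is more luminous → Star 2.
L ratio = 10^(0.4 |ΔM|) = 10^5.958 = 907500

Star 2 is more luminous, by a factor of 908000.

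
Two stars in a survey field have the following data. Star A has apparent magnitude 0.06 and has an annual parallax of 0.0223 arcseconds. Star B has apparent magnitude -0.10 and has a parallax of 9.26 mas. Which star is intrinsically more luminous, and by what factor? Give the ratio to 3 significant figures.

Star B is more luminous, by a factor of 6.72.

Star A: d = 1/p = 1/0.0223″ = 44.84 pc
Star A: M = m − 5 log₁₀ d + 5 = 0.06 − 5·1.6517 + 5 = -3.198
Star B: p = 9.26 mas = 9.26×10^-3″ → d = 1/p = 108.0 pc
Star B: M = m − 5 log₁₀ d + 5 = -0.10 − 5·2.0334 + 5 = -5.267
ΔM = M_A − M_B = -3.198 − (-5.267) = 2.068; smaller M is more luminous → Star B.
L ratio = 10^(0.4 |ΔM|) = 10^0.827 = 6.720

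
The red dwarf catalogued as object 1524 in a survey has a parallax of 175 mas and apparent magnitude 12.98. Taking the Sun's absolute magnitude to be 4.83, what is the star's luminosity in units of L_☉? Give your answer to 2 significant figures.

L/L_☉ ≈ 1.8×10^-4

d = 1/p = 1000/175 mas = 5.714 pc
M = m − 5 log₁₀ d + 5 = 12.98 − 5·0.7570 + 5 = 14.195
M − M_☉ = 14.195 − 4.83 = 9.365
L/L_☉ = 10^(−0.4 × 9.365) = 1.794×10^-4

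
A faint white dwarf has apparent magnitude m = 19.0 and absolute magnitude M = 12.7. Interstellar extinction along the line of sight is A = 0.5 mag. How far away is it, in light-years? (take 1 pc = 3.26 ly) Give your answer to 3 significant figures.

d ≈ 471 ly

m − M = 5 log₁₀(d/10 pc) + A  ⇒  19.0 − (12.7) − 0.5 = 5 log₁₀(d/10)
5.800 = 5 log₁₀(d/10)
log₁₀ d = (m − M − A)/5 + 1 = 2.1600
d = 10^2.1600 = 144.5 pc
= 471.2 ly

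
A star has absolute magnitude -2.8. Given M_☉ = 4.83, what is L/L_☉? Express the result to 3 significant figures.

L/L_☉ ≈ 1130

M − M_☉ = -2.8 − 4.83 = -7.630
L/L_☉ = 10^(−0.4 (M − M_☉)) = 10^3.052 = 1127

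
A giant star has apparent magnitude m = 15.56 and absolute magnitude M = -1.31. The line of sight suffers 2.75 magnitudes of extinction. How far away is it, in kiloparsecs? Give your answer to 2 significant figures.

d ≈ 6.7 kpc

m − M = 5 log₁₀(d/10 pc) + A  ⇒  15.56 − (-1.31) − 2.75 = 5 log₁₀(d/10)
14.120 = 5 log₁₀(d/10)
log₁₀ d = (m − M − A)/5 + 1 = 3.8240
d = 10^3.8240 = 6668 pc
= 6.668 kpc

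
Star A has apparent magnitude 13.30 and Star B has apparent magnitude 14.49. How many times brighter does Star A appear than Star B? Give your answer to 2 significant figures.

3.0

Δm = 13.30 − (14.49) = -1.19
Flux ratio = 10^(−0.4 Δm) = 10^(−0.4 × -1.19) = 10^0.476 = 2.992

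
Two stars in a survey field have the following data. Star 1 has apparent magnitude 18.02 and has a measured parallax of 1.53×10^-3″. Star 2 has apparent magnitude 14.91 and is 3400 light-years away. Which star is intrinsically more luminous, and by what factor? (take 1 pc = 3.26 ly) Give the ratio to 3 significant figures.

Star 1: d = 1/p = 1/1.53×10^-3″ = 653.6 pc
Star 1: M = m − 5 log₁₀ d + 5 = 18.02 − 5·2.8153 + 5 = 8.943
Star 2: d = 3400 ly / 3.26 = 1043 pc
Star 2: M = m − 5 log₁₀ d + 5 = 14.91 − 5·3.0183 + 5 = 4.819
ΔM = M_1 − M_2 = 8.943 − (4.819) = 4.125; smaller M is more luminous → Star 2.
L ratio = 10^(0.4 |ΔM|) = 10^1.650 = 44.66

Star 2 is more luminous, by a factor of 44.7.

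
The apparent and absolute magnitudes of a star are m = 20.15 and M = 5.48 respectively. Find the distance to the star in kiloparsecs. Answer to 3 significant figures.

d ≈ 8.59 kpc

Distance modulus: m − M = 20.15 − (5.48) = 14.670
m − M = 5 log₁₀ d − 5
log₁₀ d = (m − M)/5 + 1 = 3.9340
d = 10^3.9340 = 8590 pc
= 8.590 kpc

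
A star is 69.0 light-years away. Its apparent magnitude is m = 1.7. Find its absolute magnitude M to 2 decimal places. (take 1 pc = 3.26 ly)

M ≈ 0.07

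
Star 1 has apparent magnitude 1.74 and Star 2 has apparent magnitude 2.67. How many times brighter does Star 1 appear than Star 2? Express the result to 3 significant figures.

Magnitude difference = -0.93
Flux ratio = 10^(−0.4 Δm) = 10^(−0.4 × -0.93) = 10^0.372 = 2.355

2.36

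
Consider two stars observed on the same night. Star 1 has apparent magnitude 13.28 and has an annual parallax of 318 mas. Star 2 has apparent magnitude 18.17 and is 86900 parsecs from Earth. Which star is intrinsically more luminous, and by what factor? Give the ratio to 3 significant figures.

Star 2 is more luminous, by a factor of 8.45×10^6.

Star 1: p = 318 mas = 0.318″ → d = 1/p = 3.145 pc
Star 1: M = m − 5 log₁₀ d + 5 = 13.28 − 5·0.4976 + 5 = 15.792
Star 2: M = m − 5 log₁₀ d + 5 = 18.17 − 5·4.9390 + 5 = -1.525
ΔM = M_1 − M_2 = 15.792 − (-1.525) = 17.317; smaller M is more luminous → Star 2.
L ratio = 10^(0.4 |ΔM|) = 10^6.927 = 8.451×10^6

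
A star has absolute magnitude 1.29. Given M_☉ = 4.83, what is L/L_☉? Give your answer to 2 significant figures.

L/L_☉ ≈ 26

M − M_☉ = 1.29 − 4.83 = -3.540
L/L_☉ = 10^(−0.4 (M − M_☉)) = 10^1.416 = 26.06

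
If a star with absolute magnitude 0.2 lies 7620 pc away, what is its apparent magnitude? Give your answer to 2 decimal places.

m = M + 5 log₁₀ d − 5 = 0.2 + 5·3.8820 − 5 = 14.610

m ≈ 14.61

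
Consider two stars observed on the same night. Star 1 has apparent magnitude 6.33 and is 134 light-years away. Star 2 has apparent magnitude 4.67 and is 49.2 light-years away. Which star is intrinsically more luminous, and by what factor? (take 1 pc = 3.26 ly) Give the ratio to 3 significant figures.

Star 1 is more luminous, by a factor of 1.61.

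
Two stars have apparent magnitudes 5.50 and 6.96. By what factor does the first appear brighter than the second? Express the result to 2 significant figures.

Magnitude difference = -1.46
Flux ratio = 10^(−0.4 Δm) = 10^(−0.4 × -1.46) = 10^0.584 = 3.837

3.8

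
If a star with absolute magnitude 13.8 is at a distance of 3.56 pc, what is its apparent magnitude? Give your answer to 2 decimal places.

m ≈ 11.56

m = M + 5 log₁₀ d − 5 = 13.8 + 5·0.5514 − 5 = 11.557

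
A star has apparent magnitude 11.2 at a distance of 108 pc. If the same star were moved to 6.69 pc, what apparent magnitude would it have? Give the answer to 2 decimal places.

m ≈ 5.16

Flux ∝ 1/d², so Δm = 5 log₁₀(d₂/d₁) = 5 log₁₀(6.69/108) = -6.040
m₂ = m₁ + Δm = 11.2 + (-6.040) = 5.160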